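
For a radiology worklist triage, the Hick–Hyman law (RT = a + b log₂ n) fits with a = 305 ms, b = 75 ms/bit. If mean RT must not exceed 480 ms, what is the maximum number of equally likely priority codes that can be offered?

Set 305 + 75·log₂ n ≤ 480 → log₂ n ≤ (480 − 305)/75 = 2.3333.
So n ≤ 2^2.3333 = 5.040; the largest integer n is 5.

5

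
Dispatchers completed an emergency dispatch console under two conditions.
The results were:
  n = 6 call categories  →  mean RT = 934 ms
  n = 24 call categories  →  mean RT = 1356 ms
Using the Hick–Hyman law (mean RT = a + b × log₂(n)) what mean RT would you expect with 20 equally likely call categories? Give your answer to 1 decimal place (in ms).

RT is linear in log₂ n, so two points fix the line:
  b = (1356 − 934) / (log₂ 24 − log₂ 6) = 422 / (4.5850 − 2.5850) = 211.000 ms/bit
  a = 934 − 211.000 × 2.5850 = 388.573 ms
Then RT(20) = 388.573 + 211.000 × log₂ 20 = 388.573 + 211.000 × 4.3219 ≈ 1300.500 ms.

1300.5 ms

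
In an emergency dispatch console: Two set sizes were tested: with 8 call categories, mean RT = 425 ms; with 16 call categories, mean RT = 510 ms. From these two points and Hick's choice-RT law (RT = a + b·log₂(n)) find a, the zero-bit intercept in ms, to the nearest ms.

170 ms

The slope on a log₂ axis is (510 − 425) / (4 − 3) = 85 ms/bit.
a = RT₁ − b·log₂ n₁ = 425 − 85 × 3 = 170.000 ms.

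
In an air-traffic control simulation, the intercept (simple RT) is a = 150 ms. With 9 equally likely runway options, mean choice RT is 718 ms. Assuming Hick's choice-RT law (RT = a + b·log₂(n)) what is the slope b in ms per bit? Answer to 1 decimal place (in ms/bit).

b = (718 − 150) / log₂(9) = 568 / 3.1699 = 179.184 ms/bit.

179.2 ms/bit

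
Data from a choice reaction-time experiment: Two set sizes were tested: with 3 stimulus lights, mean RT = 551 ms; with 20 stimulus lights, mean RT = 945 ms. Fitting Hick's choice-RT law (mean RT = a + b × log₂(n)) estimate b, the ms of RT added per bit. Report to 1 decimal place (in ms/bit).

b = (RT₂ − RT₁)/(log₂ n₂ − log₂ n₁) = (945 − 551)/(4.3219 − 1.5850) = 143.955 ms/bit.

144.0 ms/bit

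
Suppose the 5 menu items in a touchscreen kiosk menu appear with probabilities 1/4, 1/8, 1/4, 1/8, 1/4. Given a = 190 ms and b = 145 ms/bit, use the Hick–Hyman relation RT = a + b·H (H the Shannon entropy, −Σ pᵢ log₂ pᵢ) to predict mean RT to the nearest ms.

Each term −pᵢ log₂ pᵢ: 0.25·2 + 0.125·3 + 0.25·2 + 0.125·3 + 0.25·2; summed, H = 2.250 bits.
Mean RT = a + bH = 190 + 145·2.250 = 516.25 ms.

516 ms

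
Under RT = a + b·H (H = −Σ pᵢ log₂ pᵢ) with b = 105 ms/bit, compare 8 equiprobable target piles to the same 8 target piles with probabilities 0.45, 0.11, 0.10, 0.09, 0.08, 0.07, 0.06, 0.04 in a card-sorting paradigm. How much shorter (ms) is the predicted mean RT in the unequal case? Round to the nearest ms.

52 ms

The RT saving is b·ΔH. Equiprobable H₀ = log₂(8) = 3.0000 bits; with the given probabilities H = 2.5029 bits.
b·(H₀ − H) = 105 × (3.0000 − 2.5029) = 52.20 ms.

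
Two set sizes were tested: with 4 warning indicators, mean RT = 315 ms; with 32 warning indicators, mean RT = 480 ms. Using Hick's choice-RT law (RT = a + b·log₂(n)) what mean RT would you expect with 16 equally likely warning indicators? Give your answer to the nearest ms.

Fit slope and intercept:
  b = (480 − 315) / (log₂ 32 − log₂ 4) = 165 / (5 − 2) = 55 ms/bit
  a = 315 − 55 × 2 = 205 ms
Then RT(16) = 205 + 55 × log₂ 16 = 205 + 55 × 4 ≈ 425.000 ms.

425 ms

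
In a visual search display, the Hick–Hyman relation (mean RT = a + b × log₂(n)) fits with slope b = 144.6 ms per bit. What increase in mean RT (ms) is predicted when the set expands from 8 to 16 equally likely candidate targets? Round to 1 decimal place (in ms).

Only the slope matters, since a is common to both: ΔRT = b·log₂(n₂/n₁).
log₂(16) − log₂(8) = log₂(16/8) = log₂(2) = 1.
ΔRT = 144.6 × 1.0000 = 144.600 ms.

144.6 ms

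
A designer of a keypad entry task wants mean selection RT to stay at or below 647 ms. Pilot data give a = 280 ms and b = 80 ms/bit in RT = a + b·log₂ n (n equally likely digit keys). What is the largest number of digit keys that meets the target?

80·log₂ n ≤ 647 − 280 = 367, giving log₂ n ≤ 4.5875 and n ≤ 24.042. The largest whole number is 24.

24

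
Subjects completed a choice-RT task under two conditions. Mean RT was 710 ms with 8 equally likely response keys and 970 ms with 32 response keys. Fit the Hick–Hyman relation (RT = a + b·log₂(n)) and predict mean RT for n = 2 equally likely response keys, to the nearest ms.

450 ms

Solve the two-equation system in a and b:
  b = (970 − 710) / (log₂ 32 − log₂ 8) = 260 / (5 − 3) = 130 ms/bit
  a = 710 − 130 × 3 = 320 ms
Then RT(2) = 320 + 130 × log₂ 2 = 320 + 130 × 1 ≈ 450.000 ms.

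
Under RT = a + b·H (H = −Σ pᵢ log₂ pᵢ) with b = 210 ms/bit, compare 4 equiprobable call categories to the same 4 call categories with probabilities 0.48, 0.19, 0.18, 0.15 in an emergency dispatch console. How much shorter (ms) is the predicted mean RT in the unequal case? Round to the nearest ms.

The RT saving is b·ΔH. Equiprobable H₀ = log₂(4) = 2.0000 bits; with the given probabilities H = 1.8193 bits.
b·(H₀ − H) = 210 × (2.0000 − 1.8193) = 37.94 ms.

38 ms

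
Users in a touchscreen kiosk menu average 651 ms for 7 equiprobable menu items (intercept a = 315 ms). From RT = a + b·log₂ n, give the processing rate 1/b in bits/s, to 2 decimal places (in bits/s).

b = (651 − 315)/log₂ 7 = 336/2.8074 = 119.686 ms per bit = 0.11969 s/bit; the reciprocal is 8.355 bits/s.

8.36 bits/s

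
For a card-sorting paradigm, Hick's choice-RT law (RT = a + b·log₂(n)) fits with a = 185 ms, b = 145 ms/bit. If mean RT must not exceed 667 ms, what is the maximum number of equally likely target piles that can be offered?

10

145·log₂ n ≤ 667 − 185 = 482, giving log₂ n ≤ 3.3241 and n ≤ 10.015. The largest whole number is 10.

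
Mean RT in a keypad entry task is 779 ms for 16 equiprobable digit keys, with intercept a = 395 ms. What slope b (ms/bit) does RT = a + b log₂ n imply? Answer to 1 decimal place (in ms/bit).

96.0 ms/bit

log₂(16) = 4 bits.
b = (RT − a)/log₂ n = (779 − 395) / 4 = 96.000 ms/bit.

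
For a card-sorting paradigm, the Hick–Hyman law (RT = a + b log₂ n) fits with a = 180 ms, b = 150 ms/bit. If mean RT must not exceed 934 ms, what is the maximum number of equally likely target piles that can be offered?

32

Information budget: (934 − 180)/150 = 5.0267 bits, so n ≤ 2^5.0267 = 32.597 → at most 32.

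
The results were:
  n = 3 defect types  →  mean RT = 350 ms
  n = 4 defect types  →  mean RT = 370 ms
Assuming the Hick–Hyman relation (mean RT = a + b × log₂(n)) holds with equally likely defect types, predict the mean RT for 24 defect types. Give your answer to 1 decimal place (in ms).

494.6 ms

Solve the two-equation system in a and b:
  b = (370 − 350) / (log₂ 4 − log₂ 3) = 20 / (2 − 1.5850) = 48.188 ms/bit
  a = 350 − 48.188 × 1.5850 = 273.623 ms
Then RT(24) = 273.623 + 48.188 × log₂ 24 = 273.623 + 48.188 × 4.5850 ≈ 494.565 ms.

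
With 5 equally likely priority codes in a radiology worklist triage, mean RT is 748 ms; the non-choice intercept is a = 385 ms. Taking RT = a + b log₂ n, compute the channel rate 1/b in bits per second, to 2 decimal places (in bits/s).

b = (748 − 385)/log₂ 5 = 363/2.3219 = 156.336 ms per bit = 0.15634 s/bit; the reciprocal is 6.396 bits/s.

6.40 bits/s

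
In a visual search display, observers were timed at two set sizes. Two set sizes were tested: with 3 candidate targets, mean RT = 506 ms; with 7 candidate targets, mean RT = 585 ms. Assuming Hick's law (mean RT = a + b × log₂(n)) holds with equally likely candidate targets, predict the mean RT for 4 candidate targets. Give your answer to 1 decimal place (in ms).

532.8 ms

Fit slope and intercept:
  b = (585 − 506) / (log₂ 7 − log₂ 3) = 79 / (2.8074 − 1.5850) = 64.627 ms/bit
  a = 506 − 64.627 × 1.5850 = 403.568 ms
Then RT(4) = 403.568 + 64.627 × log₂ 4 = 403.568 + 64.627 × 2 ≈ 532.823 ms.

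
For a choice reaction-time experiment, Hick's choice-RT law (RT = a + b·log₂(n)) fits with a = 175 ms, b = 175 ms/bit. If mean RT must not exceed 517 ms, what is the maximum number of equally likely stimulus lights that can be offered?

3

Set 175 + 175·log₂ n ≤ 517 → log₂ n ≤ (517 − 175)/175 = 1.9543.
So n ≤ 2^1.9543 = 3.875; the largest integer n is 3.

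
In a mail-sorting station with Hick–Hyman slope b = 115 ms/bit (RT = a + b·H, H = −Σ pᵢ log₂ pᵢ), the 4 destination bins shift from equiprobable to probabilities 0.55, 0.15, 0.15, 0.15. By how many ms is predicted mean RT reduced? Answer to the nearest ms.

Equiprobable entropy H₀ = log₂ 4 = 2.0000 bits.
Skewed entropy H = −Σ pᵢ log₂ pᵢ = 1.7060 bits.
ΔRT = b·(H₀ − H) = 115 × 0.2940 = 33.81 ms.

34 ms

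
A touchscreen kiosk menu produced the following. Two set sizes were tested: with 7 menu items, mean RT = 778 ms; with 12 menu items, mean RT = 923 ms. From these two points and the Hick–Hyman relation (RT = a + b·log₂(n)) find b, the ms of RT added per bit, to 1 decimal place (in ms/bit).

The slope on a log₂ axis is (923 − 778) / (3.5850 − 2.8074) = 186.469 ms/bit.

186.5 ms/bit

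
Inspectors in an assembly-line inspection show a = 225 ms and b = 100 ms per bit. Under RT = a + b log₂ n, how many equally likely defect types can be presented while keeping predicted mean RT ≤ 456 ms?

4

100·log₂ n ≤ 456 − 225 = 231, giving log₂ n ≤ 2.3100 and n ≤ 4.959. The largest whole number is 4.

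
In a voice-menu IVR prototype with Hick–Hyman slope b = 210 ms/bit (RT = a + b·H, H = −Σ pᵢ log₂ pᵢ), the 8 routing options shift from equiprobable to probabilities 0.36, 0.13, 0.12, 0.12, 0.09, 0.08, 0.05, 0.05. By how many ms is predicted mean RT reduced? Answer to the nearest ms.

66 ms

The RT saving is b·ΔH. Equiprobable H₀ = log₂(8) = 3.0000 bits; with the given probabilities H = 2.6837 bits.
b·(H₀ − H) = 210 × (3.0000 − 2.6837) = 66.41 ms.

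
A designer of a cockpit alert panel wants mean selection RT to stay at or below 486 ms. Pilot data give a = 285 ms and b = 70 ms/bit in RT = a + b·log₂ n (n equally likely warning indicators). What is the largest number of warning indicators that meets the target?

7

Information budget: (486 − 285)/70 = 2.8714 bits, so n ≤ 2^2.8714 = 7.318 → at most 7.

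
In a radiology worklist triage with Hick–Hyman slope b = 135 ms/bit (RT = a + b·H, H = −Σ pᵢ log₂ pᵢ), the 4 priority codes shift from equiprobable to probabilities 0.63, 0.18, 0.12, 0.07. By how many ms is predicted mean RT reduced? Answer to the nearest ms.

67 ms

Equiprobable entropy H₀ = log₂ 4 = 2.0000 bits.
Skewed entropy H = −Σ pᵢ log₂ pᵢ = 1.5009 bits.
ΔRT = b·(H₀ − H) = 135 × 0.4991 = 67.38 ms.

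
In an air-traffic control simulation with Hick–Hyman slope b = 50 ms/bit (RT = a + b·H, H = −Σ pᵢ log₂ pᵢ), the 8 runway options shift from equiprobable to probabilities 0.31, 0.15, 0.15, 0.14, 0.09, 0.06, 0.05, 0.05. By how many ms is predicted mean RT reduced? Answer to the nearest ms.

Equiprobable entropy H₀ = log₂ 8 = 3.0000 bits.
Skewed entropy H = −Σ pᵢ log₂ pᵢ = 2.7304 bits.
ΔRT = b·(H₀ − H) = 50 × 0.2696 = 13.48 ms.

13 ms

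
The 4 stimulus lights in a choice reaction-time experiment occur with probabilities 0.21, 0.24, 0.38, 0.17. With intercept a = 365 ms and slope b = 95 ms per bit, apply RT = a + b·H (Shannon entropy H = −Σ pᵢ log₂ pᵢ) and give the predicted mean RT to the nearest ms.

549 ms

Entropy contributions −pᵢ log₂ pᵢ: 0.4728, 0.4941, 0.5305, 0.4346; sum H = 1.9320 bits.
RT = a + bH = 365 + 95·1.9320 = 548.54 ms.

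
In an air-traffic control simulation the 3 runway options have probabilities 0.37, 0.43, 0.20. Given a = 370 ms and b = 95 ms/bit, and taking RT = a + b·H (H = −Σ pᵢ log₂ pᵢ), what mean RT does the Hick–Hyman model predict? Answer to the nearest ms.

Entropy contributions −pᵢ log₂ pᵢ: 0.5307, 0.5236, 0.4644; sum H = 1.5187 bits.
RT = a + bH = 370 + 95·1.5187 = 514.27 ms.

514 ms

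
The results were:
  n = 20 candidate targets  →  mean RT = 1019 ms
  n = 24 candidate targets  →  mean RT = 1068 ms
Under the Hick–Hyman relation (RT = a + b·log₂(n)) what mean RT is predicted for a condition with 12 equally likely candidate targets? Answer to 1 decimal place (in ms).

RT is linear in log₂ n, so two points fix the line:
  b = (1068 − 1019) / (log₂ 24 − log₂ 20) = 49 / (4.5850 − 4.3219) = 186.287 ms/bit
  a = 1019 − 186.287 × 4.3219 = 213.879 ms
Then RT(12) = 213.879 + 186.287 × log₂ 12 = 213.879 + 186.287 × 3.5850 ≈ 881.713 ms.

881.7 ms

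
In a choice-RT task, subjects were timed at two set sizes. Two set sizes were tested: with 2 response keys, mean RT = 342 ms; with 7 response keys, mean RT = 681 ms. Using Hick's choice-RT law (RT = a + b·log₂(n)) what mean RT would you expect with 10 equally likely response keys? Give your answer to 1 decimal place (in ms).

777.5 ms

Fit slope and intercept:
  b = (681 − 342) / (log₂ 7 − log₂ 2) = 339 / (2.8074 − 1) = 187.567 ms/bit
  a = 342 − 187.567 × 1 = 154.433 ms
Then RT(10) = 154.433 + 187.567 × log₂ 10 = 154.433 + 187.567 × 3.3219 ≈ 777.517 ms.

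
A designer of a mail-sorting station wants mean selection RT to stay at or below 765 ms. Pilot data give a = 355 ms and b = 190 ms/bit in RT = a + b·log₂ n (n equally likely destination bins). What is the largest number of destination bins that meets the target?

Information budget: (765 − 355)/190 = 2.1579 bits, so n ≤ 2^2.1579 = 4.463 → at most 4.

4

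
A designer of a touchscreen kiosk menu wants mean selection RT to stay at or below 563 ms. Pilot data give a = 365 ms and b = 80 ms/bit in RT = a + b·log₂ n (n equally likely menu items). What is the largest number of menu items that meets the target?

5

80·log₂ n ≤ 563 − 365 = 198, giving log₂ n ≤ 2.4750 and n ≤ 5.560. The largest whole number is 5.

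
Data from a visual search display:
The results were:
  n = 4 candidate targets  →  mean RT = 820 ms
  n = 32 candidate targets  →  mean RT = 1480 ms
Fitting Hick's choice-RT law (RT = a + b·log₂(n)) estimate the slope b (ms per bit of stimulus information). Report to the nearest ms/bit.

The slope on a log₂ axis is (1480 − 820) / (5 − 2) = 220 ms/bit.

220 ms/bit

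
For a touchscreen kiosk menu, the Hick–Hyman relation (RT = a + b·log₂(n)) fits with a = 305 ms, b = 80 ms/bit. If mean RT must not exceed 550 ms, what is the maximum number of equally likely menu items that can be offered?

80·log₂ n ≤ 550 − 305 = 245, giving log₂ n ≤ 3.0625 and n ≤ 8.354. The largest whole number is 8.

8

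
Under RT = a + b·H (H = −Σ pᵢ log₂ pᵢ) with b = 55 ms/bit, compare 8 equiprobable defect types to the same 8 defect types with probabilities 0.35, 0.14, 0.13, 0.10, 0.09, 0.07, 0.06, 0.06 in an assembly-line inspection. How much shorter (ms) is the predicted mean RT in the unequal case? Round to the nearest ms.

The RT saving is b·ΔH. Equiprobable H₀ = log₂(8) = 3.0000 bits; with the given probabilities H = 2.7103 bits.
b·(H₀ − H) = 55 × (3.0000 − 2.7103) = 15.93 ms.

16 ms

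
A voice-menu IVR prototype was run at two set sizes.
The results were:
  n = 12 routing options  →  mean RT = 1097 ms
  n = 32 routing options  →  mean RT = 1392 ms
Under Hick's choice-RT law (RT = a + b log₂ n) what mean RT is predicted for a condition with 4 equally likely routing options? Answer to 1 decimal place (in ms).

With log₂ n on the abscissa the relation is linear; from the two conditions:
  b = (1392 − 1097) / (log₂ 32 − log₂ 12) = 295 / (5 − 3.5850) = 208.475 ms/bit
  a = 1097 − 208.475 × 3.5850 = 349.625 ms
Then RT(4) = 349.625 + 208.475 × log₂ 4 = 349.625 + 208.475 × 2 ≈ 766.575 ms.

766.6 ms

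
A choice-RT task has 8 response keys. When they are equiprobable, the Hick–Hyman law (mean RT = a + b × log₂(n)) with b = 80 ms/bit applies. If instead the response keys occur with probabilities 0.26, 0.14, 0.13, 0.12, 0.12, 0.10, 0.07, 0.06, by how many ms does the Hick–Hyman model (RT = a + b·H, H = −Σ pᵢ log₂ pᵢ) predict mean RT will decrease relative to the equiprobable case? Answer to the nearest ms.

11 ms

Equiprobable entropy H₀ = log₂ 8 = 3.0000 bits.
Skewed entropy H = −Σ pᵢ log₂ pᵢ = 2.8635 bits.
ΔRT = b·(H₀ − H) = 80 × 0.1365 = 10.92 ms.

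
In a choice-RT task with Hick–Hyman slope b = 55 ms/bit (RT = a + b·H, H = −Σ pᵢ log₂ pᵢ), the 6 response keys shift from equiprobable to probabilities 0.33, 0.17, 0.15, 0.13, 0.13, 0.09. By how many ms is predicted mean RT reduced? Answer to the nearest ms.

7 ms

The RT saving is b·ΔH. Equiprobable H₀ = log₂(6) = 2.5850 bits; with the given probabilities H = 2.4509 bits.
b·(H₀ − H) = 55 × (2.5850 − 2.4509) = 7.37 ms.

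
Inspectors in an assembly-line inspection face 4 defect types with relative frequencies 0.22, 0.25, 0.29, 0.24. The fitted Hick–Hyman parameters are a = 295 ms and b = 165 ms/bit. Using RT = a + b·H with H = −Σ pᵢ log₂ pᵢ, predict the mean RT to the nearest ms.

624 ms

Entropy contributions −pᵢ log₂ pᵢ: 0.4806, 0.5000, 0.5179, 0.4941; sum H = 1.9926 bits.
RT = a + bH = 295 + 165·1.9926 = 623.78 ms.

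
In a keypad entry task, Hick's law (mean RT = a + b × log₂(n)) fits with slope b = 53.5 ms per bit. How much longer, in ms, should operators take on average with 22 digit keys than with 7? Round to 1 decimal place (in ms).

88.4 ms

The intercept a cancels: ΔRT = b·(log₂ n₂ − log₂ n₁) = b·log₂(n₂/n₁).
log₂(22) − log₂(7) = 4.4594 − 2.8074 = 1.6521.
ΔRT = 53.5 × 1.6521 = 88.386 ms.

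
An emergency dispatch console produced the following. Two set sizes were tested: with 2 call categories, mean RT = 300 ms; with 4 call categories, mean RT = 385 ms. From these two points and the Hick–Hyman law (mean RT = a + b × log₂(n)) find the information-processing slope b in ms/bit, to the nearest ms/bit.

85 ms/bit

Slope: b = (385 − 300) / (log₂ 4 − log₂ 2) = 85/1.0000 = 85 ms/bit.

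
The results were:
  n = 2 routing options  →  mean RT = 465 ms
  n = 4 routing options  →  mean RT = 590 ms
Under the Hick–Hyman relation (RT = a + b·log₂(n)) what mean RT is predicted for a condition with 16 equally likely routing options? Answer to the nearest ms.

With log₂ n on the abscissa the relation is linear; from the two conditions:
  b = (590 − 465) / (log₂ 4 − log₂ 2) = 125 / (2 − 1) = 125 ms/bit
  a = 465 − 125 × 1 = 340 ms
Then RT(16) = 340 + 125 × log₂ 16 = 340 + 125 × 4 ≈ 840.000 ms.

840 ms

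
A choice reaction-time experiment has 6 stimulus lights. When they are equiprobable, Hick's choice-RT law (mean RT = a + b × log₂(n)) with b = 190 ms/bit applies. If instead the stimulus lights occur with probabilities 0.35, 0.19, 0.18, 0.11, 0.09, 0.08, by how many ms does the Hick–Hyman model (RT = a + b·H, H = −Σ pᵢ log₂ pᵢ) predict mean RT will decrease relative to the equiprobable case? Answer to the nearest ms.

38 ms

The RT saving is b·ΔH. Equiprobable H₀ = log₂(6) = 2.5850 bits; with the given probabilities H = 2.3851 bits.
b·(H₀ − H) = 190 × (2.5850 − 2.3851) = 37.98 ms.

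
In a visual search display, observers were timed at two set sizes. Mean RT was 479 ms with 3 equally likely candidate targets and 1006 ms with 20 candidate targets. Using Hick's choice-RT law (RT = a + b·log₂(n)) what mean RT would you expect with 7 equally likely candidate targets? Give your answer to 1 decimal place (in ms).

Fit slope and intercept:
  b = (1006 − 479) / (log₂ 20 − log₂ 3) = 527 / (4.3219 − 1.5850) = 192.549 ms/bit
  a = 479 − 192.549 × 1.5850 = 173.817 ms
Then RT(7) = 173.817 + 192.549 × log₂ 7 = 173.817 + 192.549 × 2.8074 ≈ 714.370 ms.

714.4 ms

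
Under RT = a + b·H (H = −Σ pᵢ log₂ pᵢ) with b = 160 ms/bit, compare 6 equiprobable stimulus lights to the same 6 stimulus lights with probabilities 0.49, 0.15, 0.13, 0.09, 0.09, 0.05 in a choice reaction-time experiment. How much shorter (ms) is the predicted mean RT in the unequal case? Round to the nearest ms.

71 ms

Equiprobable entropy H₀ = log₂ 6 = 2.5850 bits.
Skewed entropy H = −Σ pᵢ log₂ pᵢ = 2.1389 bits.
ΔRT = b·(H₀ − H) = 160 × 0.4461 = 71.37 ms.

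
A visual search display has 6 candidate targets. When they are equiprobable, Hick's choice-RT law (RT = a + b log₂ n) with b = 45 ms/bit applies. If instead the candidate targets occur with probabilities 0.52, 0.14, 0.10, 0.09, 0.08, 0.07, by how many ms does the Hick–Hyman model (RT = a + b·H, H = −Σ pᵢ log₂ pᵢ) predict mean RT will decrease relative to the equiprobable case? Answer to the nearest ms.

Equiprobable entropy H₀ = log₂ 6 = 2.5850 bits.
Skewed entropy H = −Σ pᵢ log₂ pᵢ = 2.0926 bits.
ΔRT = b·(H₀ − H) = 45 × 0.4924 = 22.16 ms.

22 ms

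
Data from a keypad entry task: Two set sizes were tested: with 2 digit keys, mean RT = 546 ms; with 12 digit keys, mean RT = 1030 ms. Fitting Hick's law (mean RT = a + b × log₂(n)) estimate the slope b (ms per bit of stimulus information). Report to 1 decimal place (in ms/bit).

187.2 ms/bit

The slope on a log₂ axis is (1030 − 546) / (3.5850 − 1) = 187.237 ms/bit.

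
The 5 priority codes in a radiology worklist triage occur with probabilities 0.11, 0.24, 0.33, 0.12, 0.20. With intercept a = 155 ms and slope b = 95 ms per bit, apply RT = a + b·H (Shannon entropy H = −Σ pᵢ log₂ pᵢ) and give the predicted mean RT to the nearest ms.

364 ms

H = 0.11·log₂(1/0.11) + 0.24·log₂(1/0.24) + 0.33·log₂(1/0.33) + 0.12·log₂(1/0.12) + 0.20·log₂(1/0.20) = 2.2037 bits.
RT = 155 + 95 × 2.2037 = 364.35 ms.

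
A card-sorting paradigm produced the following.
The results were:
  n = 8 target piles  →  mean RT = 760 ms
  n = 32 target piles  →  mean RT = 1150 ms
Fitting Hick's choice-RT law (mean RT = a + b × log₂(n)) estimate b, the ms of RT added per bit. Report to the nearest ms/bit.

195 ms/bit

Slope: b = (1150 − 760) / (log₂ 32 − log₂ 8) = 390/2.0000 = 195 ms/bit.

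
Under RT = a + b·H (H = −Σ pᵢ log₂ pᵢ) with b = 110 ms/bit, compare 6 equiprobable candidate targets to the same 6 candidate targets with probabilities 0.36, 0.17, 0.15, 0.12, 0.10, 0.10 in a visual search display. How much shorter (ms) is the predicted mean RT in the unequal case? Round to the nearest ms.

The RT saving is b·ΔH. Equiprobable H₀ = log₂(6) = 2.5850 bits; with the given probabilities H = 2.4072 bits.
b·(H₀ − H) = 110 × (2.5850 − 2.4072) = 19.55 ms.

20 ms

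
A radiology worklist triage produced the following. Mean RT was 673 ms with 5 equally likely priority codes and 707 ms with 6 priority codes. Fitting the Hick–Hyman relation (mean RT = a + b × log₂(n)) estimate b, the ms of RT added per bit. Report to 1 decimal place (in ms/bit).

129.3 ms/bit

Slope: b = (707 − 673) / (log₂ 6 − log₂ 5) = 34/0.2630 = 129.261 ms/bit.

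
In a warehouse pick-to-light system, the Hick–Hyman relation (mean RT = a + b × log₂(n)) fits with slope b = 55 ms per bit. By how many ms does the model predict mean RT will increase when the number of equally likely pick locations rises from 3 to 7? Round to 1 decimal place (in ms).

67.2 ms

Only the slope matters, since a is common to both: ΔRT = b·log₂(n₂/n₁).
log₂(7) − log₂(3) = 2.8074 − 1.5850 = 1.2224.
ΔRT = 55 × 1.2224 = 67.232 ms.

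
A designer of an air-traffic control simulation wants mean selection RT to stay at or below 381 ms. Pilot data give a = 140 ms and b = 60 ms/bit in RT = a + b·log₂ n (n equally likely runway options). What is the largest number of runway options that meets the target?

Set 140 + 60·log₂ n ≤ 381 → log₂ n ≤ (381 − 140)/60 = 4.0167.
So n ≤ 2^4.0167 = 16.186; the largest integer n is 16.

16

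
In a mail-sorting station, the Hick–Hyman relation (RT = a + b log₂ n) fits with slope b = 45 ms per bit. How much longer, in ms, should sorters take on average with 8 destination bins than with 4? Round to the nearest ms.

ΔRT = (a + b log₂ n₂) − (a + b log₂ n₁) = b·(log₂ n₂ − log₂ n₁).
log₂(8) − log₂(4) = log₂(8/4) = log₂(2) = 1.
ΔRT = 45 × 1.0000 = 45.000 ms.

45 ms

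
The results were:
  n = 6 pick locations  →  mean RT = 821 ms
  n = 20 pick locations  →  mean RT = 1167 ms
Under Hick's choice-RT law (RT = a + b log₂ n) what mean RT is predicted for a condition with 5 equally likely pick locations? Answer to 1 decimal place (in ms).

Solve the two-equation system in a and b:
  b = (1167 − 821) / (log₂ 20 − log₂ 6) = 346 / (4.3219 − 2.5850) = 199.198 ms/bit
  a = 821 − 199.198 × 2.5850 = 306.081 ms
Then RT(5) = 306.081 + 199.198 × log₂ 5 = 306.081 + 199.198 × 2.3219 ≈ 768.604 ms.

768.6 ms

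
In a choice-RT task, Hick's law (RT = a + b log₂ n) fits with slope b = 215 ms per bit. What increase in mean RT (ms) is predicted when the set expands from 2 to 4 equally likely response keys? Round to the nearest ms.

ΔRT = (a + b log₂ n₂) − (a + b log₂ n₁) = b·(log₂ n₂ − log₂ n₁).
log₂(4) − log₂(2) = log₂(4/2) = log₂(2) = 1.
ΔRT = 215 × 1.0000 = 215.000 ms.

215 ms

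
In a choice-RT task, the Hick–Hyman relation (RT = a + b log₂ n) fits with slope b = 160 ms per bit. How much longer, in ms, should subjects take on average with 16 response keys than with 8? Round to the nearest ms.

Only the slope matters, since a is common to both: ΔRT = b·log₂(n₂/n₁).
log₂(16) − log₂(8) = log₂(16/8) = log₂(2) = 1.
ΔRT = 160 × 1.0000 = 160.000 ms.

160 ms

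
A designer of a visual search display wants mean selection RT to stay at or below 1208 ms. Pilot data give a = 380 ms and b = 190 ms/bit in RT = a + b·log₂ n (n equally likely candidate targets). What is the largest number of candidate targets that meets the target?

Information budget: (1208 − 380)/190 = 4.3579 bits, so n ≤ 2^4.3579 = 20.505 → at most 20.

20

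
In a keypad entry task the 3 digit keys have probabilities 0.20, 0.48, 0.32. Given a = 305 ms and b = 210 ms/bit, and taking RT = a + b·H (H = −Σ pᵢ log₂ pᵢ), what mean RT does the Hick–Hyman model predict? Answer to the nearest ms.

620 ms

Entropy contributions −pᵢ log₂ pᵢ: 0.4644, 0.5083, 0.5260; sum H = 1.4987 bits.
RT = a + bH = 305 + 210·1.4987 = 619.72 ms.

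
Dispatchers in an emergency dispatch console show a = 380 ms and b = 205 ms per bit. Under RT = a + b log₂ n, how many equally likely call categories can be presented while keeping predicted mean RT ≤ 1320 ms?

Set 380 + 205·log₂ n ≤ 1320 → log₂ n ≤ (1320 − 380)/205 = 4.5854.
So n ≤ 2^4.5854 = 24.007; the largest integer n is 24.

24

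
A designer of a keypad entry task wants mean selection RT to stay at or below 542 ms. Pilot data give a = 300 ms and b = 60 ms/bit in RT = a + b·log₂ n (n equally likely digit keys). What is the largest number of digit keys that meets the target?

16

Information budget: (542 − 300)/60 = 4.0333 bits, so n ≤ 2^4.0333 = 16.374 → at most 16.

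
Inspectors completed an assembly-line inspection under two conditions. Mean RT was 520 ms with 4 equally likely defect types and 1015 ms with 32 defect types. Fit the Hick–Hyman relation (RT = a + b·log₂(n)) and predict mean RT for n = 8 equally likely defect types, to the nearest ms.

685 ms

Solve the two-equation system in a and b:
  b = (1015 − 520) / (log₂ 32 − log₂ 4) = 495 / (5 − 2) = 165 ms/bit
  a = 520 − 165 × 2 = 190 ms
Then RT(8) = 190 + 165 × log₂ 8 = 190 + 165 × 3 ≈ 685.000 ms.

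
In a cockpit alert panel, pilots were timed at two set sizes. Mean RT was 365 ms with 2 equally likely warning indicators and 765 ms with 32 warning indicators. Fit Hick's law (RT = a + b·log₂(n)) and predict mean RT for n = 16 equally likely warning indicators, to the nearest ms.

With log₂ n on the abscissa the relation is linear; from the two conditions:
  b = (765 − 365) / (log₂ 32 − log₂ 2) = 400 / (5 − 1) = 100 ms/bit
  a = 365 − 100 × 1 = 265 ms
Then RT(16) = 265 + 100 × log₂ 16 = 265 + 100 × 4 ≈ 665.000 ms.

665 ms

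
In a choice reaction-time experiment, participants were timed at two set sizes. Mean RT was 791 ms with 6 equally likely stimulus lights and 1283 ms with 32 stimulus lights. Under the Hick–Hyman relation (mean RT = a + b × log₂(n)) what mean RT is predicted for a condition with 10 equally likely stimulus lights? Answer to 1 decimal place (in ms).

RT is linear in log₂ n, so two points fix the line:
  b = (1283 − 791) / (log₂ 32 − log₂ 6) = 492 / (5 − 2.5850) = 203.724 ms/bit
  a = 791 − 203.724 × 2.5850 = 264.382 ms
Then RT(10) = 264.382 + 203.724 × log₂ 10 = 264.382 + 203.724 × 3.3219 ≈ 941.137 ms.

941.1 ms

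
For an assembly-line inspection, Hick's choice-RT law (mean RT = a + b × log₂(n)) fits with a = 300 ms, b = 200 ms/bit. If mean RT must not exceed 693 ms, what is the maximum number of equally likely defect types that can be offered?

Set 300 + 200·log₂ n ≤ 693 → log₂ n ≤ (693 − 300)/200 = 1.9650.
So n ≤ 2^1.9650 = 3.904; the largest integer n is 3.

3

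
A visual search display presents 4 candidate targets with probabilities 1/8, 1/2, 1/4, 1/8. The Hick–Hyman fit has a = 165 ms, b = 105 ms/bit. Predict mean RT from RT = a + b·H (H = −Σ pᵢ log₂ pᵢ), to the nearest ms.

Each term −pᵢ log₂ pᵢ: 0.125·3 + 0.5·1 + 0.25·2 + 0.125·3; summed, H = 1.750 bits.
Mean RT = a + bH = 165 + 105·1.750 = 348.75 ms.

349 ms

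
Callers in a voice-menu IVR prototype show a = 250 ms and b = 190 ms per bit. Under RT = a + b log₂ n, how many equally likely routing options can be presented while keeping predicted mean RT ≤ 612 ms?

190·log₂ n ≤ 612 − 250 = 362, giving log₂ n ≤ 1.9053 and n ≤ 3.746. The largest whole number is 3.

3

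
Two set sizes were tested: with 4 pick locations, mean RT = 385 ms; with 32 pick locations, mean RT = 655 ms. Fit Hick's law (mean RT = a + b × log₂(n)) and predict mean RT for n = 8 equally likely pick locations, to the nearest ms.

Solve the two-equation system in a and b:
  b = (655 − 385) / (log₂ 32 − log₂ 4) = 270 / (5 − 2) = 90 ms/bit
  a = 385 − 90 × 2 = 205 ms
Then RT(8) = 205 + 90 × log₂ 8 = 205 + 90 × 3 ≈ 475.000 ms.

475 ms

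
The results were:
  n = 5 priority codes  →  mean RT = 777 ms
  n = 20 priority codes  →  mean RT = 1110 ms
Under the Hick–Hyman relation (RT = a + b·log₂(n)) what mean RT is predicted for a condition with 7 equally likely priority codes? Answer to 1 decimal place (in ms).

857.8 ms

With log₂ n on the abscissa the relation is linear; from the two conditions:
  b = (1110 − 777) / (log₂ 20 − log₂ 5) = 333 / (4.3219 − 2.3219) = 166.500 ms/bit
  a = 777 − 166.500 × 2.3219 = 390.399 ms
Then RT(7) = 390.399 + 166.500 × log₂ 7 = 390.399 + 166.500 × 2.8074 ≈ 857.824 ms.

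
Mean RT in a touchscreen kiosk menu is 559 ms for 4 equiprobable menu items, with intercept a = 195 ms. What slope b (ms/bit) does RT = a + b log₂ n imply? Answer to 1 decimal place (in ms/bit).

b = (559 − 195) / log₂(4) = 364 / 2 = 182.000 ms/bit.

182.0 ms/bit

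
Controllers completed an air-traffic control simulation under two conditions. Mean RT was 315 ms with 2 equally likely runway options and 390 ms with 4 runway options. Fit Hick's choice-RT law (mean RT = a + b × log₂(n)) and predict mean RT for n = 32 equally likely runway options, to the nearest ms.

Solve the two-equation system in a and b:
  b = (390 − 315) / (log₂ 4 − log₂ 2) = 75 / (2 − 1) = 75 ms/bit
  a = 315 − 75 × 1 = 240 ms
Then RT(32) = 240 + 75 × log₂ 32 = 240 + 75 × 5 ≈ 615.000 ms.

615 ms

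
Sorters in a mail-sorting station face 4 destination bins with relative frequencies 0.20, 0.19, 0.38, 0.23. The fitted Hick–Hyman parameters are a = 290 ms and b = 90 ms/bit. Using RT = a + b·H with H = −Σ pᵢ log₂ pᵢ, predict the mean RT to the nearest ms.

464 ms

Entropy contributions −pᵢ log₂ pᵢ: 0.4644, 0.4552, 0.5305, 0.4877; sum H = 1.9377 bits.
RT = a + bH = 290 + 90·1.9377 = 464.40 ms.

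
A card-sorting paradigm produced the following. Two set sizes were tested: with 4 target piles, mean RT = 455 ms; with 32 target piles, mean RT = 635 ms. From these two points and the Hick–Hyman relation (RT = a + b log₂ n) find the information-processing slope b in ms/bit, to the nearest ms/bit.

60 ms/bit

b = (RT₂ − RT₁)/(log₂ n₂ − log₂ n₁) = (635 − 455)/(5 − 2) = 60 ms/bit.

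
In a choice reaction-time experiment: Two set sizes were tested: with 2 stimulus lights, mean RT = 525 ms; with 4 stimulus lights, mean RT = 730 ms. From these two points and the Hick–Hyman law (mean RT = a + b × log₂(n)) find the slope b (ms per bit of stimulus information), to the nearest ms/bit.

Slope: b = (730 − 525) / (log₂ 4 − log₂ 2) = 205/1.0000 = 205 ms/bit.

205 ms/bit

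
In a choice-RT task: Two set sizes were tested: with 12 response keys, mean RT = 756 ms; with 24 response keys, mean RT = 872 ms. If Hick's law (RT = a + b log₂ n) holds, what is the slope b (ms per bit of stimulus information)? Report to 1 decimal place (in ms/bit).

Slope: b = (872 − 756) / (log₂ 24 − log₂ 12) = 116/1.0000 = 116.000 ms/bit.

116.0 ms/bit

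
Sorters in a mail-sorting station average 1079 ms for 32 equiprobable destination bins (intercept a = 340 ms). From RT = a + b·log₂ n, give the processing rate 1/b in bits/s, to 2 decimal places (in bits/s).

b = (1079 − 340)/log₂ 32 = 739/5 = 147.800 ms per bit = 0.14780 s/bit; the reciprocal is 6.766 bits/s.

6.77 bits/s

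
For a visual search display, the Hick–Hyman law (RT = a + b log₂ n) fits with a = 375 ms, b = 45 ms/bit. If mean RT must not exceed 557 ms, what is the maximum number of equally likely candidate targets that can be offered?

16

45·log₂ n ≤ 557 − 375 = 182, giving log₂ n ≤ 4.0444 and n ≤ 16.501. The largest whole number is 16.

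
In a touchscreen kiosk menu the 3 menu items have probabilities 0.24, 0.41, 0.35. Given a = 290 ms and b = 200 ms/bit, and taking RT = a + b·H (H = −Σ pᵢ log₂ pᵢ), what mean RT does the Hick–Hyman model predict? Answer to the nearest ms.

600 ms

H = 0.24·log₂(1/0.24) + 0.41·log₂(1/0.41) + 0.35·log₂(1/0.35) = 1.5516 bits.
RT = 290 + 200 × 1.5516 = 600.32 ms.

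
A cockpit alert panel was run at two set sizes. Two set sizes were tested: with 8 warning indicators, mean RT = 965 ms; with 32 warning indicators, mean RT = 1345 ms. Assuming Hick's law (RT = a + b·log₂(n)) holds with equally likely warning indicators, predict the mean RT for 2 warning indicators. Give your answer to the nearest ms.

585 ms

Fit slope and intercept:
  b = (1345 − 965) / (log₂ 32 − log₂ 8) = 380 / (5 − 3) = 190 ms/bit
  a = 965 − 190 × 3 = 395 ms
Then RT(2) = 395 + 190 × log₂ 2 = 395 + 190 × 1 ≈ 585.000 ms.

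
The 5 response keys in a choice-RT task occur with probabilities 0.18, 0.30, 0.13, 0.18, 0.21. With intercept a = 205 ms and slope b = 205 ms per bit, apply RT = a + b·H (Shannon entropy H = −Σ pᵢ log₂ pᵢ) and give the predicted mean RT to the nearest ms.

670 ms

Entropy contributions −pᵢ log₂ pᵢ: 0.4453, 0.5211, 0.3826, 0.4453, 0.4728; sum H = 2.2672 bits.
RT = a + bH = 205 + 205·2.2672 = 669.77 ms.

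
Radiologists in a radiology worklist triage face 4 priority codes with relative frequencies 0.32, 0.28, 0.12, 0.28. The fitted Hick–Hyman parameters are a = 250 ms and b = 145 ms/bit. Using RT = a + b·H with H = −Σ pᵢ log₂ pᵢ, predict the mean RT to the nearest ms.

529 ms

H = 0.32·log₂(1/0.32) + 0.28·log₂(1/0.28) + 0.12·log₂(1/0.12) + 0.28·log₂(1/0.28) = 1.9215 bits.
RT = 250 + 145 × 1.9215 = 528.62 ms.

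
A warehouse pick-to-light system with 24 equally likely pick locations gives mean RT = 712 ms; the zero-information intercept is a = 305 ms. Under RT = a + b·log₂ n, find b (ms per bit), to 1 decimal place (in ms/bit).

b = (712 − 305) / log₂(24) = 407 / 4.5850 = 88.768 ms/bit.

88.8 ms/bit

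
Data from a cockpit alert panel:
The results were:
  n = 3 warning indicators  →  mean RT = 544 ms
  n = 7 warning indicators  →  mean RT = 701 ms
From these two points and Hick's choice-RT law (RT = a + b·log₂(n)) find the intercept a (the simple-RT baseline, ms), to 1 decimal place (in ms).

b = (RT₂ − RT₁)/(log₂ n₂ − log₂ n₁) = (701 − 544)/(2.8074 − 1.5850) = 128.437 ms/bit.
Intercept: a = 544 − 128.437·log₂(3) = 340.433 ms.

340.4 ms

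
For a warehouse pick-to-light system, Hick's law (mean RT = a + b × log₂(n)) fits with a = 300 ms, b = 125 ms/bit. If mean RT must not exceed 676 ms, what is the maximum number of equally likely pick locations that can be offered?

Set 300 + 125·log₂ n ≤ 676 → log₂ n ≤ (676 − 300)/125 = 3.0080.
So n ≤ 2^3.0080 = 8.044; the largest integer n is 8.

8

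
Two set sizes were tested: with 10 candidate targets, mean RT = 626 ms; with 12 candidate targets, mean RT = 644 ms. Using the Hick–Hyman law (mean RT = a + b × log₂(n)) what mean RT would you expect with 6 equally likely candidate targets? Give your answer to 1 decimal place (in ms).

575.6 ms

RT is linear in log₂ n, so two points fix the line:
  b = (644 − 626) / (log₂ 12 − log₂ 10) = 18 / (3.5850 − 3.3219) = 68.432 ms/bit
  a = 626 − 68.432 × 3.3219 = 398.673 ms
Then RT(6) = 398.673 + 68.432 × log₂ 6 = 398.673 + 68.432 × 2.5850 ≈ 575.568 ms.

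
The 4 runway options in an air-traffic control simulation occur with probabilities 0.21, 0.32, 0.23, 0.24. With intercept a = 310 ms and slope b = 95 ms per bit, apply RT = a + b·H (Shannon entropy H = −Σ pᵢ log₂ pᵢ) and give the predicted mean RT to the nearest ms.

H = 0.21·log₂(1/0.21) + 0.32·log₂(1/0.32) + 0.23·log₂(1/0.23) + 0.24·log₂(1/0.24) = 1.9807 bits.
RT = 310 + 95 × 1.9807 = 498.16 ms.

498 ms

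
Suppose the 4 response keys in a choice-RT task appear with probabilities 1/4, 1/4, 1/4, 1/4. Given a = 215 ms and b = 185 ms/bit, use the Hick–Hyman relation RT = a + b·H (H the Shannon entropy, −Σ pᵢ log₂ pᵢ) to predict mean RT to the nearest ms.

585 ms

Each term −pᵢ log₂ pᵢ: 0.25·2 + 0.25·2 + 0.25·2 + 0.25·2; summed, H = 2.000 bits.
Mean RT = a + bH = 215 + 185·2.000 = 585.00 ms.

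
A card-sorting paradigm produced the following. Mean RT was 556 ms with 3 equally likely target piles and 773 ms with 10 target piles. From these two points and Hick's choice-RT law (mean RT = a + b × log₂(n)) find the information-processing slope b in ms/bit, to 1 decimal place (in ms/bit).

124.9 ms/bit

Slope: b = (773 − 556) / (log₂ 10 − log₂ 3) = 217/1.7370 = 124.931 ms/bit.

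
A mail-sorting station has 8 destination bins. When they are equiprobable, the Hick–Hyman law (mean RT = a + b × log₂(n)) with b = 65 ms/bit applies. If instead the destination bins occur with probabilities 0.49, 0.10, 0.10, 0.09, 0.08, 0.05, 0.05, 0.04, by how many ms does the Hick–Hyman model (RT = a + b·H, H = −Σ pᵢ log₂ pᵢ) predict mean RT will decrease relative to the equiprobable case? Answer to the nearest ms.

40 ms

Equiprobable entropy H₀ = log₂ 8 = 3.0000 bits.
Skewed entropy H = −Σ pᵢ log₂ pᵢ = 2.3908 bits.
ΔRT = b·(H₀ − H) = 65 × 0.6092 = 39.60 ms.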